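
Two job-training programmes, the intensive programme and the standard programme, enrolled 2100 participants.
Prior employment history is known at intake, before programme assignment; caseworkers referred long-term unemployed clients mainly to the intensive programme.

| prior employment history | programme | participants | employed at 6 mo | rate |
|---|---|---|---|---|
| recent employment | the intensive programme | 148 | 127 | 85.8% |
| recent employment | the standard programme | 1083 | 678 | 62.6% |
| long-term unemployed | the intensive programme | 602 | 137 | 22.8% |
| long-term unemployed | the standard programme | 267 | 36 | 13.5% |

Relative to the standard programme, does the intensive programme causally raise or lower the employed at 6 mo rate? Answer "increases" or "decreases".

increases

the intensive programme is higher inside every prior employment history stratum but the standard programme is higher in aggregate. Whether to stratify depends on how prior employment history relates to the programme.
Prior employment history satisfies the back-door criterion: it is not a descendant of the programme, and it blocks the spurious path from programme to outcome. Adjusting for it (i.e., using the within-prior employment history rates) gives the causal effect.
Within each level — recent employment: 85.8% vs 62.6%; long-term unemployed: 22.8% vs 13.5% — the intensive programme is higher every time.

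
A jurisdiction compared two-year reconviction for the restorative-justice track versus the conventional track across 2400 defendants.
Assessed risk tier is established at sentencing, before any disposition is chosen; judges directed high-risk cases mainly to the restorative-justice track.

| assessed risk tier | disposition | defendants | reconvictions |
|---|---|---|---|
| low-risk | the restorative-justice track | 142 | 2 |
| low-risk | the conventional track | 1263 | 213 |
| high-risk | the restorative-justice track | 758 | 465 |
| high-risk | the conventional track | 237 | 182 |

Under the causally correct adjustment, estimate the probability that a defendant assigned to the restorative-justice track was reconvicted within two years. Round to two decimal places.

0.26

Assessed risk tier is set before the disposition has any effect — it is not caused by the disposition — and it independently drives the outcome. That makes it a confounder, so the causal comparison is within assessed risk tier levels.
Standardising the restorative-justice track to the population assessed risk tier mix: 0.585·2/142 + 0.415·465/758 = 0.263.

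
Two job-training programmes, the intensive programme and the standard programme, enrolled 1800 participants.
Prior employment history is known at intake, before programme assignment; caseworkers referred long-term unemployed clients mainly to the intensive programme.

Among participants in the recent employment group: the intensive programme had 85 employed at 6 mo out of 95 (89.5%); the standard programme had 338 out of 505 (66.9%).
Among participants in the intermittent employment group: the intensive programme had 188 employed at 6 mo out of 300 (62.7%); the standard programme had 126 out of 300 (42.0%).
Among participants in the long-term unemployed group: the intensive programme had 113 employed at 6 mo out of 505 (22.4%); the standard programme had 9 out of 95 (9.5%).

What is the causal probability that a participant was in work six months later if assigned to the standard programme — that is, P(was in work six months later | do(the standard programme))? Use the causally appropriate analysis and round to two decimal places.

0.39

the intensive programme is higher inside every prior employment history stratum but the standard programme is higher in aggregate. Whether to stratify depends on how prior employment history relates to the programme.
Here prior employment history is a common cause — it drives both which programme a case falls under and the outcome. The crude comparison mixes populations; the stratum-specific rates are the causally relevant ones.
Standardising the standard programme to the population prior employment history mix: 0.333·338/505 + 0.333·126/300 + 0.333·9/95 = 0.395.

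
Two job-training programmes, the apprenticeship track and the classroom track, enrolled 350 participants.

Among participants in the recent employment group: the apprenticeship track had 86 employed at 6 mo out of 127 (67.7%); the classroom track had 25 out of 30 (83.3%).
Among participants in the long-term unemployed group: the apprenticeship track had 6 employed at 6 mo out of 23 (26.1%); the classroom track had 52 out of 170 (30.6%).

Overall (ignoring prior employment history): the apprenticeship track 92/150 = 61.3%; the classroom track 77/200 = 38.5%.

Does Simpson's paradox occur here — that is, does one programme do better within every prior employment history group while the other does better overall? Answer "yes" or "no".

yes

Within each prior employment history level (recent employment 67.7% vs 83.3%; long-term unemployed 26.1% vs 30.6%), the classroom track has the higher rate every time. Pooled: 61.3% vs 38.5% — the apprenticeship track has the higher rate overall. The two comparisons disagree.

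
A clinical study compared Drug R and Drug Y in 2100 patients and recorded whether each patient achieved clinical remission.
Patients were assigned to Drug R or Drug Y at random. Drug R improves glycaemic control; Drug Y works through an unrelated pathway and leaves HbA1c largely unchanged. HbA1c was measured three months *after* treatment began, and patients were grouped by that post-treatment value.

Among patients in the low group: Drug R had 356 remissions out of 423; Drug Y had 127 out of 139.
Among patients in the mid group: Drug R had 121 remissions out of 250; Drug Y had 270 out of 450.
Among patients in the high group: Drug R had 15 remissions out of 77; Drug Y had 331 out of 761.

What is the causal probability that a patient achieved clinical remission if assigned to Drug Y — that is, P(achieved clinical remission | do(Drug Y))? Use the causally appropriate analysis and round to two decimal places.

0.54

Stratifying would compare drugs among patients the drugs themselves sorted into HbA1c groups — a form of selection on an intermediate. The unconditioned pooled rates give the total causal effect.
So P(outcome | do(Drug Y)) is just the pooled rate for Drug Y: 728/1350 = 0.539.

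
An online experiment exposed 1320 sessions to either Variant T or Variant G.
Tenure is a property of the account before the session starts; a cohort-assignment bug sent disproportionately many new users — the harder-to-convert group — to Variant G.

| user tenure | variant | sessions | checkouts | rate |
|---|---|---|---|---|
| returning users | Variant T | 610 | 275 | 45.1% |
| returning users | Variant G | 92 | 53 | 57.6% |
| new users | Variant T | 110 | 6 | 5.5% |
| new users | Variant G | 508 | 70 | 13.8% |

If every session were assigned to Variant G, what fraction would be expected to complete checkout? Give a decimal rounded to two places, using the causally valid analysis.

Since user tenure is a pre-existing factor (not a product of the variant) and it affects the outcome on its own, it is a confounder. The stratified rates, not the pooled rate, identify the causal effect.
Standardising Variant G to the population user tenure mix: 0.532·53/92 + 0.468·70/508 = 0.371.

0.37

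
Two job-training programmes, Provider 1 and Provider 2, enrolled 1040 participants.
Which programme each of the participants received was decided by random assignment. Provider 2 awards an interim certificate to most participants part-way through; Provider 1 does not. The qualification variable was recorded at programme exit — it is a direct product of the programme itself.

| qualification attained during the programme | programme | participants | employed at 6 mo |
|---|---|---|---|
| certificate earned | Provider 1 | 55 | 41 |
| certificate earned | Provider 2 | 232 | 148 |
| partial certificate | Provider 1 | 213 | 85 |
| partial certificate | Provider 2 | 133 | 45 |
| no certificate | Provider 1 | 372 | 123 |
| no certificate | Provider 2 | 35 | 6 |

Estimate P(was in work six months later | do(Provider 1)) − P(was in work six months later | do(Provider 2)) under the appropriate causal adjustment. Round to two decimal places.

-0.11

Within every qualification attained during the programme level Provider 1 has the higher rate, yet pooled Provider 2 does — Simpson's reversal.
Qualification attained during the programme is recorded after the programme and is itself shifted by it — it sits on the causal path from programme to outcome. Conditioning on a mediator would strip out part of the effect we want; the pooled comparison gives the total causal effect.
The causal difference is the pooled difference: 0.389 − 0.497 = -0.108.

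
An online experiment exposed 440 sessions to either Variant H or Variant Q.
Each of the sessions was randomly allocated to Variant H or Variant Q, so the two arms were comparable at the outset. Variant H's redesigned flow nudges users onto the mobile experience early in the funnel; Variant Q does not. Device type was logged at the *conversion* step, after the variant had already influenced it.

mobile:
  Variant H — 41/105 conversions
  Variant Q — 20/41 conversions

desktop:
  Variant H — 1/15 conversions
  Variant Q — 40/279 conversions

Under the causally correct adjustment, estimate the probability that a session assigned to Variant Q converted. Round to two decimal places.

Within every device type level Variant Q has the higher rate, yet pooled Variant H does — Simpson's reversal.
Stratifying would compare variants among sessions the variants themselves sorted into device type groups — a form of selection on an intermediate. The unconditioned pooled rates give the total causal effect.
So P(outcome | do(Variant Q)) is just the pooled rate for Variant Q: 60/320 = 0.188.

0.19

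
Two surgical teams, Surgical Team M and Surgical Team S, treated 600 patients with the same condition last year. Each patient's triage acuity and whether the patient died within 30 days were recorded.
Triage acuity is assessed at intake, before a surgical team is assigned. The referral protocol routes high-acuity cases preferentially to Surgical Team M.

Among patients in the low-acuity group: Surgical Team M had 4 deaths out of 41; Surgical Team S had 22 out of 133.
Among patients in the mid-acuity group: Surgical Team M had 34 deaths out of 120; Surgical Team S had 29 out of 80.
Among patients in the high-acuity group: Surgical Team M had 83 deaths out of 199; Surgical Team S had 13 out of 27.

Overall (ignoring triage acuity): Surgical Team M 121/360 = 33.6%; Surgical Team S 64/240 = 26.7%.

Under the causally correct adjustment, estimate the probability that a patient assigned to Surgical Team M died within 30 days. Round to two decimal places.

Surgical Team M is lower inside every triage acuity stratum but Surgical Team S is lower in aggregate. Whether to stratify depends on how triage acuity relates to the surgical team.
Nothing the surgical team does changes triage acuity; the imbalance is an allocation artefact. With triage acuity also predicting the outcome, the pooled figure is confounded, and the within-stratum comparison is the causal one.
Standardising Surgical Team M to the population triage acuity mix: 0.290·4/41 + 0.333·34/120 + 0.377·83/199 = 0.280.

0.28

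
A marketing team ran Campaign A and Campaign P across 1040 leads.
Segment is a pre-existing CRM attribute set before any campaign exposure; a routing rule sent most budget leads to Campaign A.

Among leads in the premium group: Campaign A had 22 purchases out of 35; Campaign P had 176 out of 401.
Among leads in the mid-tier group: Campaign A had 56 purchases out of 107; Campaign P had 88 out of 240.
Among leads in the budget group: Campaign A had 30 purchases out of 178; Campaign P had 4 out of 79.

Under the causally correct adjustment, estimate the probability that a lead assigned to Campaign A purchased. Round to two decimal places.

0.48

Customer segment differs across campaigns for reasons unrelated to any effect of the campaign itself, and it separately predicts the outcome — a classic confounder. We must compare within customer segment levels.
Standardising Campaign A to the population customer segment mix: 0.419·22/35 + 0.334·56/107 + 0.247·30/178 = 0.480.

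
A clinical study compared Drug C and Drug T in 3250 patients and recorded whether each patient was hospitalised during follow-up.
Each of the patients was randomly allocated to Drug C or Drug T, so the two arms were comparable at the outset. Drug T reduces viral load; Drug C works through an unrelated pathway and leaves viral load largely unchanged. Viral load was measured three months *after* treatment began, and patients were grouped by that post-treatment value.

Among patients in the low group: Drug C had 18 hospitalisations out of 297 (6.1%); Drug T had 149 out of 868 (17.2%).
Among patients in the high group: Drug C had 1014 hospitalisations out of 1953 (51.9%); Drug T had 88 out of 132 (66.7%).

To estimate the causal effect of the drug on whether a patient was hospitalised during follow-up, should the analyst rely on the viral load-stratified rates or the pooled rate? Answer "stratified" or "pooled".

pooled

The distribution of viral load is itself part of what the drug does — it is an intermediate outcome. Holding it fixed would remove that part of the effect; the total effect is the pooled difference.
Pooled: Drug C 45.9% vs Drug T 23.7%; Drug T is lower overall.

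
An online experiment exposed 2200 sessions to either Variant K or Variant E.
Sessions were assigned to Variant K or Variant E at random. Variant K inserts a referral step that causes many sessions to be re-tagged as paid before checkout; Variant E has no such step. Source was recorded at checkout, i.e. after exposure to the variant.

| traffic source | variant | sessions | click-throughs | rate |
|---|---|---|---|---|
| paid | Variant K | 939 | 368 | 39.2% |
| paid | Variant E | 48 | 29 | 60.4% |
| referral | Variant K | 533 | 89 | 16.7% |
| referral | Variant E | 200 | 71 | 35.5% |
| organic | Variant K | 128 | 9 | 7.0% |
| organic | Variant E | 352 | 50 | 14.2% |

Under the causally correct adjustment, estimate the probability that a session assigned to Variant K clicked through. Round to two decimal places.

The traffic source-specific comparison favours Variant E throughout, but the pooled figures favour Variant K. The question is whether to condition on traffic source.
The distribution of traffic source is itself part of what the variant does — it is an intermediate outcome. Holding it fixed would remove that part of the effect; the total effect is the pooled difference.
So P(outcome | do(Variant K)) is just the pooled rate for Variant K: 466/1600 = 0.291.

0.29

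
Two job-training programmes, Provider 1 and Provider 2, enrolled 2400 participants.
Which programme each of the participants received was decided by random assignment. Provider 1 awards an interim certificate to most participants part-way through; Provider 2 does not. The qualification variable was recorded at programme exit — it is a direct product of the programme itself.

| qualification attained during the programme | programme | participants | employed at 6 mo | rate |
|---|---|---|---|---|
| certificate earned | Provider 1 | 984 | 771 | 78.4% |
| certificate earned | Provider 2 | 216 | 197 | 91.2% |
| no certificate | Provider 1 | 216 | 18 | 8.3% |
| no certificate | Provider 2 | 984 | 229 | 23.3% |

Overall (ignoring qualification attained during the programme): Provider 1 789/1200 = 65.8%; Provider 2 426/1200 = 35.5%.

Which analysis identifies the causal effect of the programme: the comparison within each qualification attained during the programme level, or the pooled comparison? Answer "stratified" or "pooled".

pooled

The distribution of qualification attained during the programme is itself part of what the programme does — it is an intermediate outcome. Holding it fixed would remove that part of the effect; the total effect is the pooled difference.
Pooled: Provider 1 65.8% vs Provider 2 35.5%; Provider 1 is higher overall.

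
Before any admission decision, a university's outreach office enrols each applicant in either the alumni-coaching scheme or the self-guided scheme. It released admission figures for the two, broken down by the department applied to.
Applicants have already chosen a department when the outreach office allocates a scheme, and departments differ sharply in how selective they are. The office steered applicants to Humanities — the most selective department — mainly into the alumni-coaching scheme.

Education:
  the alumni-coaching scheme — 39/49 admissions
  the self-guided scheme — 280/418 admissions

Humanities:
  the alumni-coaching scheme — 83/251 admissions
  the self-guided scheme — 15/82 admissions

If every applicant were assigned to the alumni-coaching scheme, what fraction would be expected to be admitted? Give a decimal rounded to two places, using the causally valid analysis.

0.60

Nothing the outreach scheme does changes department; the imbalance is an allocation artefact. With department also predicting the outcome, the pooled figure is confounded, and the within-stratum comparison is the causal one.
Standardising the alumni-coaching scheme to the population department mix: 0.584·39/49 + 0.416·83/251 = 0.602.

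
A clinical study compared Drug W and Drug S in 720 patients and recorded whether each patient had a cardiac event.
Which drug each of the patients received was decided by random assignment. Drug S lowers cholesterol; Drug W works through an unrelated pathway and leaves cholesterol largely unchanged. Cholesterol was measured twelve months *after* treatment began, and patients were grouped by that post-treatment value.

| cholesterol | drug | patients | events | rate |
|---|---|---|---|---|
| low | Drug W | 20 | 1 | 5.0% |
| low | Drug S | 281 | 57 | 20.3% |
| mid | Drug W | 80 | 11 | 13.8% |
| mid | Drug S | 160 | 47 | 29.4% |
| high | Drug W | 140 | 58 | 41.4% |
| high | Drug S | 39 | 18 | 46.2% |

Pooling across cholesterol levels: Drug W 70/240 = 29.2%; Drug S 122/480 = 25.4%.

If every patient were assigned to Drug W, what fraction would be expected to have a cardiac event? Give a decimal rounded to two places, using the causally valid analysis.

Cholesterol here is a post-treatment variable shaped by the drug; conditioning on it would introduce bias rather than remove it. The overall comparison is the causal one.
So P(outcome | do(Drug W)) is just the pooled rate for Drug W: 70/240 = 0.292.

0.29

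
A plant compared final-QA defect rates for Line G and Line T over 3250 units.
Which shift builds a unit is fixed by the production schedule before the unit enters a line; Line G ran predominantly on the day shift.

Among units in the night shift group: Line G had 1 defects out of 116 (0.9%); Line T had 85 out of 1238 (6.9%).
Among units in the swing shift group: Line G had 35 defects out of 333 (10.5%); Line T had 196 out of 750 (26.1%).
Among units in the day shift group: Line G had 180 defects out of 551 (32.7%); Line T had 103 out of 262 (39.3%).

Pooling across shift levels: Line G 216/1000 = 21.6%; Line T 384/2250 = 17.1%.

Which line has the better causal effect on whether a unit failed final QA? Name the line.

Since shift is a pre-existing factor (not a product of the line) and it affects the outcome on its own, it is a confounder. The stratified rates, not the pooled rate, identify the causal effect.
Within each level — night shift: 0.9% vs 6.9%; swing shift: 10.5% vs 26.1%; day shift: 32.7% vs 39.3% — Line G is lower every time.

Line G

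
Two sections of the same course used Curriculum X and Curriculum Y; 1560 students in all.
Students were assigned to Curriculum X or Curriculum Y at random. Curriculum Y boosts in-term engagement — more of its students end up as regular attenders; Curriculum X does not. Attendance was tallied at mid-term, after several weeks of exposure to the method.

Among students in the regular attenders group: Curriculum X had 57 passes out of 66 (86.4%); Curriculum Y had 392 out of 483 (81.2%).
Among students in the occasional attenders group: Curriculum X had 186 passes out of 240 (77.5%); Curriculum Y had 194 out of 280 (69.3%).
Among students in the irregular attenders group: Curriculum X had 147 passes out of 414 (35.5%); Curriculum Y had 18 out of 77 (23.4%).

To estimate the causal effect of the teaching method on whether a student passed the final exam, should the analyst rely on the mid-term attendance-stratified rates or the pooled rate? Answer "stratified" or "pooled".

Within every mid-term attendance level Curriculum X has the higher rate, yet pooled Curriculum Y does — Simpson's reversal.
Because the teaching method influences mid-term attendance, mid-term attendance is a post-treatment mediator, not a confounder. Stratifying on it would bias the estimate; the causal effect is the crude pooled difference.
Pooled: Curriculum X 54.2% vs Curriculum Y 71.9%; Curriculum Y is higher overall.

pooled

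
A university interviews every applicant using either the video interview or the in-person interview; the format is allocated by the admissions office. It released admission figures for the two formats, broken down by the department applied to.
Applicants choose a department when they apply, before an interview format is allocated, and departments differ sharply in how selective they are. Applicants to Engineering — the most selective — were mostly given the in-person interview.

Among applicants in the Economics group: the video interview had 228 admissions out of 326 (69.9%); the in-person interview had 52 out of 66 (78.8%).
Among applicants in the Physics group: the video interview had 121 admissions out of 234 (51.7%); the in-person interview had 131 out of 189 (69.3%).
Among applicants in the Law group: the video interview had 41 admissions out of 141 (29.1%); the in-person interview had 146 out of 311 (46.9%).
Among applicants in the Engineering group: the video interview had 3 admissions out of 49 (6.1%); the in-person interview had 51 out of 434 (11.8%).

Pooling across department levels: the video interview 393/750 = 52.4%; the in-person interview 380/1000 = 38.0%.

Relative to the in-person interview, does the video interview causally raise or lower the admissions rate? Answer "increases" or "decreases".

The imbalance in department arose from how applicants were allocated, not from anything the interview format did; and department independently affects the outcome. The pooled gap is confounded — condition on department.
Within each level — Economics: 69.9% vs 78.8%; Physics: 51.7% vs 69.3%; Law: 29.1% vs 46.9%; Engineering: 6.1% vs 11.8% — the in-person interview is higher every time.

decreases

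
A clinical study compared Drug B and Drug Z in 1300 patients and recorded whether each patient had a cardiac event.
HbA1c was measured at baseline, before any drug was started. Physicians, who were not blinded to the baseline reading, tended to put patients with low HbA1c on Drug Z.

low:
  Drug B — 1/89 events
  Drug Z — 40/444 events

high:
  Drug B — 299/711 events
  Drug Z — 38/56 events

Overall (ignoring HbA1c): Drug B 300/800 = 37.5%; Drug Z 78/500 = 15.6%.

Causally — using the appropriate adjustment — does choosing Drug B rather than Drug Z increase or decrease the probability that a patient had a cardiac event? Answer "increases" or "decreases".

decreases

HbA1c is set before the drug has any effect — it is not caused by the drug — and it independently drives the outcome. That makes it a confounder, so the causal comparison is within HbA1c levels.
Within each level — low: 1.1% vs 9.0%; high: 42.1% vs 67.9% — Drug B is lower every time.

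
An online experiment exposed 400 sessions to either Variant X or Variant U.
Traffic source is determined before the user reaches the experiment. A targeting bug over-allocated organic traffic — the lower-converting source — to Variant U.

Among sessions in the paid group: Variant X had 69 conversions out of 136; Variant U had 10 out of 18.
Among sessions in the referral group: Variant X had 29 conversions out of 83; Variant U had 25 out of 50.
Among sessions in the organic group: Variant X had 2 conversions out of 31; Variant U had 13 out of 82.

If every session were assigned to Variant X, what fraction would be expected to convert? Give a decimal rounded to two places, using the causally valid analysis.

The traffic source-specific comparison favours Variant U throughout, but the pooled figures favour Variant X. The question is whether to condition on traffic source.
The imbalance in traffic source arose from how sessions were allocated, not from anything the variant did; and traffic source independently affects the outcome. The pooled gap is confounded — condition on traffic source.
Standardising Variant X to the population traffic source mix: 0.385·69/136 + 0.333·29/83 + 0.282·2/31 = 0.330.

0.33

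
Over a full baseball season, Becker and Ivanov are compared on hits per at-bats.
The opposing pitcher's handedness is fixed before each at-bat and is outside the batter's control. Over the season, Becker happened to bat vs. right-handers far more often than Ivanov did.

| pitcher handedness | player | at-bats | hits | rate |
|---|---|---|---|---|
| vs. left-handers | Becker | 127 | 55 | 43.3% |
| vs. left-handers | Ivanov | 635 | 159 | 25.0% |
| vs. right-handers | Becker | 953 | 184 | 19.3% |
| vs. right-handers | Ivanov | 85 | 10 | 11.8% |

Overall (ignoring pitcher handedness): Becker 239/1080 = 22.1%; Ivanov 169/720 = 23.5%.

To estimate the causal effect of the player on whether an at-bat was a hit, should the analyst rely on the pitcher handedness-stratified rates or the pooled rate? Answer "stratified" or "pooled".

stratified

Here pitcher handedness is a common cause — it drives both which player a case falls under and the outcome. The crude comparison mixes populations; the stratum-specific rates are the causally relevant ones.
Within each level — vs. left-handers: 43.3% vs 25.0%; vs. right-handers: 19.3% vs 11.8% — Becker is higher every time.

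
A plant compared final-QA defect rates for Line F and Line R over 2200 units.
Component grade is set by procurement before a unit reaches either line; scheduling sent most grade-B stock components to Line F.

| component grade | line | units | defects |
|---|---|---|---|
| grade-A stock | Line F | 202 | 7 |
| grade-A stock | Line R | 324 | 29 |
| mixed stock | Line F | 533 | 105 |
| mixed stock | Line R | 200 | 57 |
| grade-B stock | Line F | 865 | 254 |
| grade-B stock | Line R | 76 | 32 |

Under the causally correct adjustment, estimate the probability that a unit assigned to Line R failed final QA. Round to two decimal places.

0.30

Line F is lower inside every component grade stratum but Line R is lower in aggregate. Whether to stratify depends on how component grade relates to the line.
Component grade differs across lines for reasons unrelated to any effect of the line itself, and it separately predicts the outcome — a classic confounder. We must compare within component grade levels.
Standardising Line R to the population component grade mix: 0.239·29/324 + 0.333·57/200 + 0.428·32/76 = 0.296.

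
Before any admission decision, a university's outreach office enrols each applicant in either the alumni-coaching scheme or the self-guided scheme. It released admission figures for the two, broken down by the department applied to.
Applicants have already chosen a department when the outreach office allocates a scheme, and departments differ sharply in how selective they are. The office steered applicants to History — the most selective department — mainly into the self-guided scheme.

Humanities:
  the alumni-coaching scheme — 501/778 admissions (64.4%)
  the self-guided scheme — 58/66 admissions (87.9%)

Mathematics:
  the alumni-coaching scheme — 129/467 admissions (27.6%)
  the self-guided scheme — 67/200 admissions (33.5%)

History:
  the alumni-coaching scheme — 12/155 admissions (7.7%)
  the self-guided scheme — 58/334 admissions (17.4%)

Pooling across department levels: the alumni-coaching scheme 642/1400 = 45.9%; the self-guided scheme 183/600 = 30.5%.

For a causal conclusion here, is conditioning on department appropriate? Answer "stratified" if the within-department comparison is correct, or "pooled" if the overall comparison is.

Here department is a common cause — it drives both which outreach scheme a case falls under and the outcome. The crude comparison mixes populations; the stratum-specific rates are the causally relevant ones.
Within each level — Humanities: 64.4% vs 87.9%; Mathematics: 27.6% vs 33.5%; History: 7.7% vs 17.4% — the self-guided scheme is higher every time.

stratified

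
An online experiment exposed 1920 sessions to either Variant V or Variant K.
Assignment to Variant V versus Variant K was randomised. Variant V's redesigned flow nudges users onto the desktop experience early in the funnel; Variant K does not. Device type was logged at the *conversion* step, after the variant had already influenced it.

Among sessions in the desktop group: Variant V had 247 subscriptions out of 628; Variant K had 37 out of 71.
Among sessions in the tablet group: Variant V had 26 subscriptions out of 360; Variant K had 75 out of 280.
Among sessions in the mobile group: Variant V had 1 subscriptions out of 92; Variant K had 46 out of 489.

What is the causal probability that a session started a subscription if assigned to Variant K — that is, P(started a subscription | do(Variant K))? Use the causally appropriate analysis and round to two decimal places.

0.19

Variant K is higher inside every device type stratum but Variant V is higher in aggregate. Whether to stratify depends on how device type relates to the variant.
Device type here is a post-treatment variable shaped by the variant; conditioning on it would introduce bias rather than remove it. The overall comparison is the causal one.
So P(outcome | do(Variant K)) is just the pooled rate for Variant K: 158/840 = 0.188.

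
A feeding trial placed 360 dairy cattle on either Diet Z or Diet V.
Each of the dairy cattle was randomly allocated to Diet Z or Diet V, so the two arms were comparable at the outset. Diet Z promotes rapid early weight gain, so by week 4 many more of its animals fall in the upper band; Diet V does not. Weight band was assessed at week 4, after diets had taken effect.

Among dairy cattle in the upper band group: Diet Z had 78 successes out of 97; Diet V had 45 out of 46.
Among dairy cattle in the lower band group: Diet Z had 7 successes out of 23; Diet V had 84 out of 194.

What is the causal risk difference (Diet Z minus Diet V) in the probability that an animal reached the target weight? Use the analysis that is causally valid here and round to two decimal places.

The week-4 weight band-specific comparison favours Diet V throughout, but the pooled figures favour Diet Z. The question is whether to condition on week-4 weight band.
The distribution of week-4 weight band is itself part of what the diet does — it is an intermediate outcome. Holding it fixed would remove that part of the effect; the total effect is the pooled difference.
The causal difference is the pooled difference: 0.708 − 0.537 = +0.171.

+0.17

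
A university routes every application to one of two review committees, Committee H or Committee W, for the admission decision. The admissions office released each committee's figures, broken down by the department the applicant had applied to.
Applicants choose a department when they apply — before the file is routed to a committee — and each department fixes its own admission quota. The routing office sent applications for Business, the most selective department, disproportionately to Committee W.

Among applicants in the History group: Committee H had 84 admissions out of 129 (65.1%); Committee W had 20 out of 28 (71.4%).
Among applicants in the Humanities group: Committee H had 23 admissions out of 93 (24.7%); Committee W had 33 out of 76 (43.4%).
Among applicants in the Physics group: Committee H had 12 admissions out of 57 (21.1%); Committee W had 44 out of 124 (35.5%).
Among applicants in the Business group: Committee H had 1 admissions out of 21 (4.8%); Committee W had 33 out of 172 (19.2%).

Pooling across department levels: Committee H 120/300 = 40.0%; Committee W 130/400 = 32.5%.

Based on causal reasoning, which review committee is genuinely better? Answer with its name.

The stratified and pooled comparisons disagree (Committee W wins within each department; Committee H wins overall), so the answer turns on the causal role of department.
The imbalance in department arose from how applicants were allocated, not from anything the review committee did; and department independently affects the outcome. The pooled gap is confounded — condition on department.
Within each level — History: 65.1% vs 71.4%; Humanities: 24.7% vs 43.4%; Physics: 21.1% vs 35.5%; Business: 4.8% vs 19.2% — Committee W is higher every time.

Committee W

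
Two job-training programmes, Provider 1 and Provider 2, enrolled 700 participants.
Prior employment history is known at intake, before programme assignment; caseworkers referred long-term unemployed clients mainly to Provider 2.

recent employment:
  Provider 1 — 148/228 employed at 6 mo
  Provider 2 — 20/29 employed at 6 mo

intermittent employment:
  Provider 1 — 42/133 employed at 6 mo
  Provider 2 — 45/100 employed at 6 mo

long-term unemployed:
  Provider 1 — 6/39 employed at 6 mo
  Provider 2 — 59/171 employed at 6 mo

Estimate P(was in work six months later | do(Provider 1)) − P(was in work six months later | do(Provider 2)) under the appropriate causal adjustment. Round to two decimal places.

-0.12

Prior employment history is set before the programme has any effect — it is not caused by the programme — and it independently drives the outcome. That makes it a confounder, so the causal comparison is within prior employment history levels.
Adjusting over the population distribution of prior employment history: 0.367·(0.649−0.690) + 0.333·(0.316−0.450) + 0.300·(0.154−0.345) = -0.117.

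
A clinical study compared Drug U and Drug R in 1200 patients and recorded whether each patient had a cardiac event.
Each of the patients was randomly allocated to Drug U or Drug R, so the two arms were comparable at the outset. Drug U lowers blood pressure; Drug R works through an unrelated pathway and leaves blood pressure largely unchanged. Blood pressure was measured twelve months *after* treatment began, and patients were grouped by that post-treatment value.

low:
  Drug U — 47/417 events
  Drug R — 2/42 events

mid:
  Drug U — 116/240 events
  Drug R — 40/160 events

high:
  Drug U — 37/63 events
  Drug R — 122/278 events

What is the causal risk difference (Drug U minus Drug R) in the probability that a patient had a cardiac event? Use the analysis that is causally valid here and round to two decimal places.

-0.06

Drug R is lower inside every blood pressure stratum but Drug U is lower in aggregate. Whether to stratify depends on how blood pressure relates to the drug.
Stratifying would compare drugs among patients the drugs themselves sorted into blood pressure groups — a form of selection on an intermediate. The unconditioned pooled rates give the total causal effect.
The causal difference is the pooled difference: 0.278 − 0.342 = -0.064.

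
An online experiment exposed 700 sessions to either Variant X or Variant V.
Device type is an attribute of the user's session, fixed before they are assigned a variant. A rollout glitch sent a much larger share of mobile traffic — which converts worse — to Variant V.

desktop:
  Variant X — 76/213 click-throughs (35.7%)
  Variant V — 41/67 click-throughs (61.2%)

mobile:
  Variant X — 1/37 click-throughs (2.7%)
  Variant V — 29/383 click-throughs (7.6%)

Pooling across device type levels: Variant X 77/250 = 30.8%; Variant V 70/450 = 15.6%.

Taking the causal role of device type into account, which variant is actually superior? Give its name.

Variant V

Since device type is a pre-existing factor (not a product of the variant) and it affects the outcome on its own, it is a confounder. The stratified rates, not the pooled rate, identify the causal effect.
Within each level — desktop: 35.7% vs 61.2%; mobile: 2.7% vs 7.6% — Variant V is higher every time.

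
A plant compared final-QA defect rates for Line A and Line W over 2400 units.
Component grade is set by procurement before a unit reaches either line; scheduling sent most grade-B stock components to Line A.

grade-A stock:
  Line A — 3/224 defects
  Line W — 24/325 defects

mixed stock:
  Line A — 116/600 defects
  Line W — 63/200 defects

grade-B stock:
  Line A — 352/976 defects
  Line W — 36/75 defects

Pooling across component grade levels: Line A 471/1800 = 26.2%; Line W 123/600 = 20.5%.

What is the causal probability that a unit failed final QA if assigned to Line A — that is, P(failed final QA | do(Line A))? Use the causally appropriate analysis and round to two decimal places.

0.23

Since component grade is a pre-existing factor (not a product of the line) and it affects the outcome on its own, it is a confounder. The stratified rates, not the pooled rate, identify the causal effect.
Standardising Line A to the population component grade mix: 0.229·3/224 + 0.333·116/600 + 0.438·352/976 = 0.225.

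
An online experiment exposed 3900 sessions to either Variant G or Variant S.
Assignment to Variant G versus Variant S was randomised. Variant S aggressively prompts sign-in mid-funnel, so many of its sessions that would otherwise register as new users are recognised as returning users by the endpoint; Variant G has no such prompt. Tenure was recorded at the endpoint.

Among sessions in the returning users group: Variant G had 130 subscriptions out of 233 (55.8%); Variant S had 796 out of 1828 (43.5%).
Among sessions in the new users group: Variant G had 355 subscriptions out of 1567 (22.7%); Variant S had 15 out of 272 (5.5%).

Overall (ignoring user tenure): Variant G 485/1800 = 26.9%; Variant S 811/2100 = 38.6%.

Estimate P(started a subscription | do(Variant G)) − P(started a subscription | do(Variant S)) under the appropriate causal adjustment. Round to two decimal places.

-0.12

User tenure lies on the pathway variant → user tenure → outcome, so adjusting for it blocks the indirect effect. For the total causal effect of variant, use the unadjusted pooled rates.
The causal difference is the pooled difference: 0.269 − 0.386 = -0.117.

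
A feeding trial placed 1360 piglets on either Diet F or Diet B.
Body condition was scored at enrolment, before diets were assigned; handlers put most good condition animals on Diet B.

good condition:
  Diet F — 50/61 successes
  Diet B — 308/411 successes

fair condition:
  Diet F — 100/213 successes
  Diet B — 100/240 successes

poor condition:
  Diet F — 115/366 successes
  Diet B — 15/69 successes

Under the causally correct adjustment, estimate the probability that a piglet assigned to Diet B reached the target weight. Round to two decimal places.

Within every starting body condition level Diet F has the higher rate, yet pooled Diet B does — Simpson's reversal.
Since starting body condition is a pre-existing factor (not a product of the diet) and it affects the outcome on its own, it is a confounder. The stratified rates, not the pooled rate, identify the causal effect.
Standardising Diet B to the population starting body condition mix: 0.347·308/411 + 0.333·100/240 + 0.320·15/69 = 0.468.

0.47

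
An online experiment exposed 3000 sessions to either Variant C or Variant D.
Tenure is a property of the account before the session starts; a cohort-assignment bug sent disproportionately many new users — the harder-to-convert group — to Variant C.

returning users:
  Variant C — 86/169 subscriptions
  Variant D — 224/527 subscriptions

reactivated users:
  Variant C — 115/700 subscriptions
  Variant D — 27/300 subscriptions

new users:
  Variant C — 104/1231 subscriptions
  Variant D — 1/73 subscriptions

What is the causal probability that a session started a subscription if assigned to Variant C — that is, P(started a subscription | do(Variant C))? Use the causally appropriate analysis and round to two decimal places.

0.21

The user tenure-specific comparison favours Variant C throughout, but the pooled figures favour Variant D. The question is whether to condition on user tenure.
User tenure differs across variants for reasons unrelated to any effect of the variant itself, and it separately predicts the outcome — a classic confounder. We must compare within user tenure levels.
Standardising Variant C to the population user tenure mix: 0.232·86/169 + 0.333·115/700 + 0.435·104/1231 = 0.210.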